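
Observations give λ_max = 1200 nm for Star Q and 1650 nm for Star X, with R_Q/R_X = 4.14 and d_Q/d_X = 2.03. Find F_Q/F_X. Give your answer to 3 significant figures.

Wien's law: T_Q/T_X = λ_X/λ_Q = 1650/1200 = 1.375.
L_Q/L_X = (R_Q/R_X)²(T_Q/T_X)⁴ = (4.14)²(1.375)⁴ = 61.26.
F_Q/F_X = (L_Q/L_X)/(d_Q/d_X)² = 61.26/(2.03)² = 14.87.

14.9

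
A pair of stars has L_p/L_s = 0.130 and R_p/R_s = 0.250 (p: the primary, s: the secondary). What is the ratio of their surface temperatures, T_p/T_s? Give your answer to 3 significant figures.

L ∝ R²T⁴ gives T ∝ (L/R²)^(1/4), so
T_p/T_s = (0.130 / 0.250²)^(1/4) = (2.080)^(1/4) = 1.201.

1.20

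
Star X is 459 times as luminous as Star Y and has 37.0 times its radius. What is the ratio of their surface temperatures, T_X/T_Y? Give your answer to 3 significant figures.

L ∝ R²T⁴ gives T ∝ (L/R²)^(1/4), so
T_X/T_Y = (459 / 37.0²)^(1/4) = (0.3353)^(1/4) = 0.7609.

0.761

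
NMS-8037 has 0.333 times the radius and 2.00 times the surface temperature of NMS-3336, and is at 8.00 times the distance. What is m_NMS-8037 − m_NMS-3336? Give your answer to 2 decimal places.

3.89

L_NMS-8037/L_NMS-3336 = (0.333)²(2.00)⁴ = 1.774.
F_NMS-8037/F_NMS-3336 = (L_NMS-8037/L_NMS-3336)/(d_NMS-8037/d_NMS-3336)² = 1.774/64.00 = 0.02772.
m_NMS-8037 − m_NMS-3336 = −2.5 log₁₀(0.02772) = 3.89.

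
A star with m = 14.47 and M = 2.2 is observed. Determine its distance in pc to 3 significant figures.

m − M = 5 log₁₀(d/10 pc)
14.47 − (2.2) = 12.27 = 5 log₁₀(d/10)
d = 10 × 10^(12.27/5) = 10 × 10^2.454 = 2844 pc.

2.84×10^3 pc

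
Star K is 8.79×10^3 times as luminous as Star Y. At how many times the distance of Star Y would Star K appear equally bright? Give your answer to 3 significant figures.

Equal flux requires L_K/d_K² = L_Y/d_Y², so d_K/d_Y = √(L_K/L_Y)
= √(8.79×10^3) = 93.75.

93.8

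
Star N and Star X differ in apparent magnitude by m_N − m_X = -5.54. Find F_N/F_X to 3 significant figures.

164

F_N/F_X = 10^(−(m_N − m_X)/2.5) = 10^(5.54/2.5) = 10^2.216 = 164.4.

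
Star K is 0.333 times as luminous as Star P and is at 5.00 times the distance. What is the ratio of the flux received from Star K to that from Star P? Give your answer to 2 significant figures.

F = L/(4πd²), so F_K/F_P = (L_K/L_P) / (d_K/d_P)²
= 0.333 / (5.00)² = 0.333 / 25.00 = 0.01332.

0.013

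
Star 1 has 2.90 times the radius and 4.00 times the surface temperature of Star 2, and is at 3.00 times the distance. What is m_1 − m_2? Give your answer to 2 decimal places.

-5.95

L_1/L_2 = (2.90)²(4.00)⁴ = 2153.
F_1/F_2 = (L_1/L_2)/(d_1/d_2)² = 2153/9.000 = 239.2.
m_1 − m_2 = −2.5 log₁₀(239.2) = -5.95.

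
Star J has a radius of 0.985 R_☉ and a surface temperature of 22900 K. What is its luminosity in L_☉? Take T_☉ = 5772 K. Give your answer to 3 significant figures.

L/L_☉ = (R/R_☉)² (T/T_☉)⁴ = (0.985)² × (22900/5772)⁴
       = 0.9702 × (3.967)⁴ = 0.9702 × 247.8 = 240.4.

240 L_☉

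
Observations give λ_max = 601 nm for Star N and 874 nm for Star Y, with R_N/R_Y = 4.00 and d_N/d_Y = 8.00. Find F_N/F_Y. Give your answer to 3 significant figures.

1.12

Wien's law: T_N/T_Y = λ_Y/λ_N = 874/601 = 1.454.
L_N/L_Y = (R_N/R_Y)²(T_N/T_Y)⁴ = (4.00)²(1.454)⁴ = 71.56.
F_N/F_Y = (L_N/L_Y)/(d_N/d_Y)² = 71.56/(8.00)² = 1.118.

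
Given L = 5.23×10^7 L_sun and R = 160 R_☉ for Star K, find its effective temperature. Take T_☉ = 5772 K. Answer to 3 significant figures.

T/T_☉ = (L/L_☉)^(1/4) / (R/R_☉)^(1/2)
T = 5772 × (5.23×10^7)^(1/4) / √(160) = 5772 × 85.04 / 12.65 = 3.881×10^4 K.

3.88×10^4 K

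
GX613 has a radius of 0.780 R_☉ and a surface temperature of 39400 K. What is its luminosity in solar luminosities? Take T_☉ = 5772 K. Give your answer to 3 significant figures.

1.32×10^3 solar luminosities

L/L_☉ = (R/R_☉)² (T/T_☉)⁴ = (0.780)² × (39400/5772)⁴
       = 0.6084 × (6.826)⁴ = 0.6084 × 2171 = 1321.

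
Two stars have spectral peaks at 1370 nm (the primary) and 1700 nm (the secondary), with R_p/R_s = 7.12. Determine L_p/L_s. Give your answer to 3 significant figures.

Wien's law gives T ∝ 1/λ_max, so T_p/T_s = λ_s/λ_p = 1700/1370 = 1.241.
Then L ∝ R²T⁴ gives L_p/L_s = (7.12)² × (1.241)⁴ = 50.69 × 2.371 = 120.2.

120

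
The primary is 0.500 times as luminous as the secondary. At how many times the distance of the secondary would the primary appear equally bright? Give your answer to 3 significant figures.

0.707

Equal flux requires L_p/d_p² = L_s/d_s², so d_p/d_s = √(L_p/L_s)
= √(0.500) = 0.7071.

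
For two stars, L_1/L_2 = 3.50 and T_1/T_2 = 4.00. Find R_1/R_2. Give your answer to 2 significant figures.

0.12

L ∝ R²T⁴ gives R ∝ √L / T², so
R_1/R_2 = √(3.50) / (4.00)² = 1.871 / 16.00 = 0.1169.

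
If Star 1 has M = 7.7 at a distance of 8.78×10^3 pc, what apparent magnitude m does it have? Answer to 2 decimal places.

22.42

m = M + 5 log₁₀(d/10 pc) = 7.7 + 5 log₁₀(8.78×10^3/10)
  = 7.7 + 5 × 2.943 = 7.7 + 14.72 = 22.42.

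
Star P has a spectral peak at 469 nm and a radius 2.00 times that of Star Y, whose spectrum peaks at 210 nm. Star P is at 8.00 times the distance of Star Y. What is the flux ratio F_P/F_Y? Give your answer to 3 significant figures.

0.00251

Wien's law: T_P/T_Y = λ_Y/λ_P = 210/469 = 0.4478.
L_P/L_Y = (R_P/R_Y)²(T_P/T_Y)⁴ = (2.00)²(0.4478)⁴ = 0.1608.
F_P/F_Y = (L_P/L_Y)/(d_P/d_Y)² = 0.1608/(8.00)² = 0.002512.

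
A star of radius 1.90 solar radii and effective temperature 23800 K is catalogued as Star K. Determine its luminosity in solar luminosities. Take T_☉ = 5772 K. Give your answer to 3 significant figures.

1.04×10^3 solar luminosities

L/L_☉ = (R/R_☉)² (T/T_☉)⁴ = (1.90)² × (23800/5772)⁴
       = 3.610 × (4.123)⁴ = 3.610 × 289.1 = 1044.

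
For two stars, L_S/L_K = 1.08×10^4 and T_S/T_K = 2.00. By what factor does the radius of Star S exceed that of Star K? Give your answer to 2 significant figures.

26

L ∝ R²T⁴ gives R ∝ √L / T², so
R_S/R_K = √(1.08×10^4) / (2.00)² = 103.9 / 4.000 = 25.98.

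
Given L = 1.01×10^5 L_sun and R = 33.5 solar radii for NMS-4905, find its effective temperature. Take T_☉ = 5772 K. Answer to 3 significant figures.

1.78×10^4 K

T/T_☉ = (L/L_☉)^(1/4) / (R/R_☉)^(1/2)
T = 5772 × (1.01×10^5)^(1/4) / √(33.5) = 5772 × 17.83 / 5.788 = 1.778×10^4 K.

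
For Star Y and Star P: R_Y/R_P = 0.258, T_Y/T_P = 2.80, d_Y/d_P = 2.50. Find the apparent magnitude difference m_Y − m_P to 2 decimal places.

L_Y/L_P = (0.258)²(2.80)⁴ = 4.091.
F_Y/F_P = (L_Y/L_P)/(d_Y/d_P)² = 4.091/6.250 = 0.6546.
m_Y − m_P = −2.5 log₁₀(0.6546) = 0.46.

0.46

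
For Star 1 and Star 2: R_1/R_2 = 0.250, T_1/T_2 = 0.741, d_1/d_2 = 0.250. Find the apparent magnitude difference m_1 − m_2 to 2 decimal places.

1.30

L_1/L_2 = (0.250)²(0.741)⁴ = 0.01884.
F_1/F_2 = (L_1/L_2)/(d_1/d_2)² = 0.01884/0.06250 = 0.3015.
m_1 − m_2 = −2.5 log₁₀(0.3015) = 1.30.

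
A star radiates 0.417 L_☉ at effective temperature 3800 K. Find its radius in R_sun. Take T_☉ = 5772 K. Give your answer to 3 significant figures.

R/R_☉ = √(L/L_☉) / (T/T_☉)² = √(0.417) / (0.6584)²
       = 0.6458 / 0.4334 = 1.490.

1.49 R_sun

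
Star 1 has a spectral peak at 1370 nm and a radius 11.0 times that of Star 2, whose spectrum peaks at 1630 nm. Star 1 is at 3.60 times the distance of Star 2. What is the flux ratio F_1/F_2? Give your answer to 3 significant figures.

18.7

Wien's law: T_1/T_2 = λ_2/λ_1 = 1630/1370 = 1.190.
L_1/L_2 = (R_1/R_2)²(T_1/T_2)⁴ = (11.0)²(1.190)⁴ = 242.5.
F_1/F_2 = (L_1/L_2)/(d_1/d_2)² = 242.5/(3.60)² = 18.71.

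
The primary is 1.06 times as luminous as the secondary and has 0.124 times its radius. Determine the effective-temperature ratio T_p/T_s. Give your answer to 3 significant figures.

2.88

L ∝ R²T⁴ gives T ∝ (L/R²)^(1/4), so
T_p/T_s = (1.06 / 0.124²)^(1/4) = (68.94)^(1/4) = 2.881.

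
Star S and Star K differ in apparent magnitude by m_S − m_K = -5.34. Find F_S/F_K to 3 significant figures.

137

F_S/F_K = 10^(−(m_S − m_K)/2.5) = 10^(5.34/2.5) = 10^2.136 = 136.8.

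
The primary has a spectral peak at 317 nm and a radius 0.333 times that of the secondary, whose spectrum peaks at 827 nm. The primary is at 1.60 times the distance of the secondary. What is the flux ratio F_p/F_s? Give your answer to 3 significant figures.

2.01

Wien's law: T_p/T_s = λ_s/λ_p = 827/317 = 2.609.
L_p/L_s = (R_p/R_s)²(T_p/T_s)⁴ = (0.333)²(2.609)⁴ = 5.137.
F_p/F_s = (L_p/L_s)/(d_p/d_s)² = 5.137/(1.60)² = 2.006.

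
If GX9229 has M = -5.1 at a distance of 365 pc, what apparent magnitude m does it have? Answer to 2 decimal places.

2.71

m = M + 5 log₁₀(d/10 pc) = -5.1 + 5 log₁₀(365/10)
  = -5.1 + 5 × 1.562 = -5.1 + 7.81 = 2.71.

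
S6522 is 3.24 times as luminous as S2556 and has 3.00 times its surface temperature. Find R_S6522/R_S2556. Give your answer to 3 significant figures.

0.200

L ∝ R²T⁴ gives R ∝ √L / T², so
R_S6522/R_S2556 = √(3.24) / (3.00)² = 1.800 / 9.000 = 0.2000.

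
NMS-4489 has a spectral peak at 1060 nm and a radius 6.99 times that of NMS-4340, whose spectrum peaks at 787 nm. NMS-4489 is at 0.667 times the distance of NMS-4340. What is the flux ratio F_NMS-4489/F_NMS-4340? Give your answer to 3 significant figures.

Wien's law: T_NMS-4489/T_NMS-4340 = λ_NMS-4340/λ_NMS-4489 = 787/1060 = 0.7425.
L_NMS-4489/L_NMS-4340 = (R_NMS-4489/R_NMS-4340)²(T_NMS-4489/T_NMS-4340)⁴ = (6.99)²(0.7425)⁴ = 14.85.
F_NMS-4489/F_NMS-4340 = (L_NMS-4489/L_NMS-4340)/(d_NMS-4489/d_NMS-4340)² = 14.85/(0.667)² = 33.37.

33.4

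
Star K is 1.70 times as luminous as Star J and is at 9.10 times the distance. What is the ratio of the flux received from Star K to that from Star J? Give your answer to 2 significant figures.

F = L/(4πd²), so F_K/F_J = (L_K/L_J) / (d_K/d_J)²
= 1.70 / (9.10)² = 1.70 / 82.81 = 0.02053.

0.021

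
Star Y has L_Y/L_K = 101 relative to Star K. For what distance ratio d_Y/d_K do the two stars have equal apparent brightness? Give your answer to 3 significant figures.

Equal flux requires L_Y/d_Y² = L_K/d_K², so d_Y/d_K = √(L_Y/L_K)
= √(101) = 10.05.

10.0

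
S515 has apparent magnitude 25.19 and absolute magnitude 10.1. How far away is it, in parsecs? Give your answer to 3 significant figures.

1.04×10^4 pc

m − M = 5 log₁₀(d/10 pc)
25.19 − (10.1) = 15.09 = 5 log₁₀(d/10)
d = 10 × 10^(15.09/5) = 10 × 10^3.018 = 1.042×10^4 pc.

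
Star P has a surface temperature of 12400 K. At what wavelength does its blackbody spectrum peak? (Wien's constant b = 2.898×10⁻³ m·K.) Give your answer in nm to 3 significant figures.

234 nm

λ_max = b/T = 2.898×10⁻³ / 12400 = 2.34×10^-7 m = 233.7 nm.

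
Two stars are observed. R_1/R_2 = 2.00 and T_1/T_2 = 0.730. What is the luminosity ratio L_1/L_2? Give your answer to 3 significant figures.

1.14

From the Stefan–Boltzmann law, L ∝ R²T⁴, so
L_1/L_2 = (R_1/R_2)² (T_1/T_2)⁴ = (2.00)² × (0.730)⁴ = 4.000 × 0.2840 = 1.136.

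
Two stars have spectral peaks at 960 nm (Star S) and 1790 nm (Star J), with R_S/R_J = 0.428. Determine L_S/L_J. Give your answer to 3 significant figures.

Wien's law gives T ∝ 1/λ_max, so T_S/T_J = λ_J/λ_S = 1790/960 = 1.865.
Then L ∝ R²T⁴ gives L_S/L_J = (0.428)² × (1.865)⁴ = 0.1832 × 12.09 = 2.214.

2.21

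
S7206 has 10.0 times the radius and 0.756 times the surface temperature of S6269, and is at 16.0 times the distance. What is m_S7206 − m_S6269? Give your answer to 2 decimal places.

2.24

L_S7206/L_S6269 = (10.0)²(0.756)⁴ = 32.67.
F_S7206/F_S6269 = (L_S7206/L_S6269)/(d_S7206/d_S6269)² = 32.67/256.0 = 0.1276.
m_S7206 − m_S6269 = −2.5 log₁₀(0.1276) = 2.24.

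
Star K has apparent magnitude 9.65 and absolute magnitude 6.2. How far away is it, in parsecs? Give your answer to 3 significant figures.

m − M = 5 log₁₀(d/10 pc)
9.65 − (6.2) = 3.45 = 5 log₁₀(d/10)
d = 10 × 10^(3.45/5) = 10 × 10^0.690 = 48.98 pc.

49.0 pc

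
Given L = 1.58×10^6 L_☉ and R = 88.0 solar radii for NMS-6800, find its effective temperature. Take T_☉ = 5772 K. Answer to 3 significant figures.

T/T_☉ = (L/L_☉)^(1/4) / (R/R_☉)^(1/2)
T = 5772 × (1.58×10^6)^(1/4) / √(88.0) = 5772 × 35.45 / 9.381 = 2.181×10^4 K.

2.18×10^4 K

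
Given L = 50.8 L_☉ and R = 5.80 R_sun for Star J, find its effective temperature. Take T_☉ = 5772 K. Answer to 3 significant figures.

T/T_☉ = (L/L_☉)^(1/4) / (R/R_☉)^(1/2)
T = 5772 × (50.8)^(1/4) / √(5.80) = 5772 × 2.670 / 2.408 = 6399 K.

6.40×10^3 K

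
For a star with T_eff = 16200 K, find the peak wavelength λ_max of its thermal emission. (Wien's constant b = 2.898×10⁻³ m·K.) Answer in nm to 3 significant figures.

179 nm

λ_max = b/T = 2.898×10⁻³ / 16200 = 1.79×10^-7 m = 178.9 nm.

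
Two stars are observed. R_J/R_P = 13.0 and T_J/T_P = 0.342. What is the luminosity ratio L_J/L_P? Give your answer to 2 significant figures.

2.3

From the Stefan–Boltzmann law, L ∝ R²T⁴, so
L_J/L_P = (R_J/R_P)² (T_J/T_P)⁴ = (13.0)² × (0.342)⁴ = 169.0 × 0.01368 = 2.312.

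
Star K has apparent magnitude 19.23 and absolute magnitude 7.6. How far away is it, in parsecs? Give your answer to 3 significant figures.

2.12×10^3 pc

m − M = 5 log₁₀(d/10 pc)
19.23 − (7.6) = 11.63 = 5 log₁₀(d/10)
d = 10 × 10^(11.63/5) = 10 × 10^2.326 = 2118 pc.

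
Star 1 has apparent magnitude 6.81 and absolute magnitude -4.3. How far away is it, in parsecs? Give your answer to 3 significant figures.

m − M = 5 log₁₀(d/10 pc)
6.81 − (-4.3) = 11.11 = 5 log₁₀(d/10)
d = 10 × 10^(11.11/5) = 10 × 10^2.222 = 1667 pc.

1.67×10^3 pc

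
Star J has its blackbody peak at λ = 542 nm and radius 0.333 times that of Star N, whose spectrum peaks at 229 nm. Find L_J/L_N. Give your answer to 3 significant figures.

0.00353

Wien's law gives T ∝ 1/λ_max, so T_J/T_N = λ_N/λ_J = 229/542 = 0.4225.
Then L ∝ R²T⁴ gives L_J/L_N = (0.333)² × (0.4225)⁴ = 0.1109 × 0.03187 = 0.003534.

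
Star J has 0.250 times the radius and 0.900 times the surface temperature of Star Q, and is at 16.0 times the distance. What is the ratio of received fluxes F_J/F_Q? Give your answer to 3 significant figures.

L_J/L_Q = (R_J/R_Q)²(T_J/T_Q)⁴ = (0.250)² × (0.900)⁴ = 0.04101.
F_J/F_Q = (L_J/L_Q)/(d_J/d_Q)² = 0.04101 / (16.0)² = 1.602×10^-4.

1.60×10^-4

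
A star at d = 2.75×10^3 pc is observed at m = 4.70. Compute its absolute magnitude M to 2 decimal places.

M = m − 5 log₁₀(d/10 pc) = 4.70 − 5 log₁₀(2.75×10^3/10)
  = 4.70 − 5 × 2.439 = 4.70 − 12.20 = -7.50.

-7.50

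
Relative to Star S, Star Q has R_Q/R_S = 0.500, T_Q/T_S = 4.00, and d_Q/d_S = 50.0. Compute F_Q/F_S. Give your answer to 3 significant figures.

L_Q/L_S = (R_Q/R_S)²(T_Q/T_S)⁴ = (0.500)² × (4.00)⁴ = 64.00.
F_Q/F_S = (L_Q/L_S)/(d_Q/d_S)² = 64.00 / (50.0)² = 0.02560.

0.0256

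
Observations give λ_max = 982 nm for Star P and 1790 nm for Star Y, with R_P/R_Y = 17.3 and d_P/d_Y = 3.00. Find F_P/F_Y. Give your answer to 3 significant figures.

367

Wien's law: T_P/T_Y = λ_Y/λ_P = 1790/982 = 1.823.
L_P/L_Y = (R_P/R_Y)²(T_P/T_Y)⁴ = (17.3)²(1.823)⁴ = 3304.
F_P/F_Y = (L_P/L_Y)/(d_P/d_Y)² = 3304/(3.00)² = 367.1.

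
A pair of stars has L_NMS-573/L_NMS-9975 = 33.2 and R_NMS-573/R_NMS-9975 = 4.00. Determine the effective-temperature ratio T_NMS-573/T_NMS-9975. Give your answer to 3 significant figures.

L ∝ R²T⁴ gives T ∝ (L/R²)^(1/4), so
T_NMS-573/T_NMS-9975 = (33.2 / 4.00²)^(1/4) = (2.075)^(1/4) = 1.200.

1.20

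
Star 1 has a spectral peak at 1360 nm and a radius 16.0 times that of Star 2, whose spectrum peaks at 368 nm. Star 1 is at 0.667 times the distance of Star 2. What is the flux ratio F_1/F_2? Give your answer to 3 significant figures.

3.08

Wien's law: T_1/T_2 = λ_2/λ_1 = 368/1360 = 0.2706.
L_1/L_2 = (R_1/R_2)²(T_1/T_2)⁴ = (16.0)²(0.2706)⁴ = 1.372.
F_1/F_2 = (L_1/L_2)/(d_1/d_2)² = 1.372/(0.667)² = 3.085.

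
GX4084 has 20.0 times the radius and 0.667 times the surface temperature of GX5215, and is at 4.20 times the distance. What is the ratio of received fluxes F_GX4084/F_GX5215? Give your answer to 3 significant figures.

L_GX4084/L_GX5215 = (R_GX4084/R_GX5215)²(T_GX4084/T_GX5215)⁴ = (20.0)² × (0.667)⁴ = 79.17.
F_GX4084/F_GX5215 = (L_GX4084/L_GX5215)/(d_GX4084/d_GX5215)² = 79.17 / (4.20)² = 4.488.

4.49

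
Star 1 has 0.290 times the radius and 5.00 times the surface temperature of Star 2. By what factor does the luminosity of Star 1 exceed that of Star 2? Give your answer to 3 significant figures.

From the Stefan–Boltzmann law, L ∝ R²T⁴, so
L_1/L_2 = (R_1/R_2)² (T_1/T_2)⁴ = (0.290)² × (5.00)⁴ = 0.08410 × 625.0 = 52.56.

52.6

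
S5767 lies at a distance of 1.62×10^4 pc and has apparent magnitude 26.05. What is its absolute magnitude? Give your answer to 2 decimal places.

10.00

M = m − 5 log₁₀(d/10 pc) = 26.05 − 5 log₁₀(1.62×10^4/10)
  = 26.05 − 5 × 3.210 = 26.05 − 16.05 = 10.00.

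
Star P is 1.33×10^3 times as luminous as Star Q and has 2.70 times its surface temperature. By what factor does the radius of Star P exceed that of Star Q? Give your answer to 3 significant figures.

L ∝ R²T⁴ gives R ∝ √L / T², so
R_P/R_Q = √(1.33×10^3) / (2.70)² = 36.47 / 7.290 = 5.003.

5.00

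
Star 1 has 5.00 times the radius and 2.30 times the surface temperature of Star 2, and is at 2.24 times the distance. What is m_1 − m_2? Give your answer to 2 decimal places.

-5.36

L_1/L_2 = (5.00)²(2.30)⁴ = 699.6.
F_1/F_2 = (L_1/L_2)/(d_1/d_2)² = 699.6/5.018 = 139.4.
m_1 − m_2 = −2.5 log₁₀(139.4) = -5.36.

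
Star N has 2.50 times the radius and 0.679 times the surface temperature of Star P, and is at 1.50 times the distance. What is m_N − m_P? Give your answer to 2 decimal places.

L_N/L_P = (2.50)²(0.679)⁴ = 1.328.
F_N/F_P = (L_N/L_P)/(d_N/d_P)² = 1.328/2.250 = 0.5904.
m_N − m_P = −2.5 log₁₀(0.5904) = 0.57.

0.57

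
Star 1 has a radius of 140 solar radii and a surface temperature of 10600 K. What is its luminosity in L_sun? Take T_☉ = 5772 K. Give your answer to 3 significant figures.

L/L_☉ = (R/R_☉)² (T/T_☉)⁴ = (140)² × (10600/5772)⁴
       = 1.960×10^4 × (1.836)⁴ = 1.960×10^4 × 11.37 = 2.229×10^5.

2.23×10^5 L_sun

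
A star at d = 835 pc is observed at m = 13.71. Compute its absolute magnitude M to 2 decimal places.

4.10

M = m − 5 log₁₀(d/10 pc) = 13.71 − 5 log₁₀(835/10)
  = 13.71 − 5 × 1.922 = 13.71 − 9.61 = 4.10.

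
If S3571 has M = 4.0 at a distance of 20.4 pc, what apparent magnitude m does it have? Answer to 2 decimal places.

m = M + 5 log₁₀(d/10 pc) = 4.0 + 5 log₁₀(20.4/10)
  = 4.0 + 5 × 0.310 = 4.0 + 1.55 = 5.55.

5.55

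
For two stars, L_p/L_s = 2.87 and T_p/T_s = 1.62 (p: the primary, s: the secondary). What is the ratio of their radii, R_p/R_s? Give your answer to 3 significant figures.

0.646

L ∝ R²T⁴ gives R ∝ √L / T², so
R_p/R_s = √(2.87) / (1.62)² = 1.694 / 2.624 = 0.6455.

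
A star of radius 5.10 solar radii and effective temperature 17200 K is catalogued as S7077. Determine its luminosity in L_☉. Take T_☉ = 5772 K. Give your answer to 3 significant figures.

L/L_☉ = (R/R_☉)² (T/T_☉)⁴ = (5.10)² × (17200/5772)⁴
       = 26.01 × (2.980)⁴ = 26.01 × 78.85 = 2051.

2.05×10^3 L_☉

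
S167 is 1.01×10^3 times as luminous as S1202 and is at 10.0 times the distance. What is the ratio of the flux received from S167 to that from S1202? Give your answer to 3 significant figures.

10.1

F = L/(4πd²), so F_S167/F_S1202 = (L_S167/L_S1202) / (d_S167/d_S1202)²
= 1.01×10^3 / (10.0)² = 1.01×10^3 / 100.0 = 10.10.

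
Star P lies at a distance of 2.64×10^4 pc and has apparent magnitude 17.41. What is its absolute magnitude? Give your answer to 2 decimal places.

M = m − 5 log₁₀(d/10 pc) = 17.41 − 5 log₁₀(2.64×10^4/10)
  = 17.41 − 5 × 3.422 = 17.41 − 17.11 = 0.30.

0.30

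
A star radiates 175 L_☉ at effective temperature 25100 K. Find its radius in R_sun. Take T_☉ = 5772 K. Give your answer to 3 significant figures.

0.700 R_sun

R/R_☉ = √(L/L_☉) / (T/T_☉)² = √(175) / (4.349)²
       = 13.23 / 18.91 = 0.6996.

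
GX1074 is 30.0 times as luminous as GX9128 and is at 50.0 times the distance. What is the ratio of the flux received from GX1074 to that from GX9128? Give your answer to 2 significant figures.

F = L/(4πd²), so F_GX1074/F_GX9128 = (L_GX1074/L_GX9128) / (d_GX1074/d_GX9128)²
= 30.0 / (50.0)² = 30.0 / 2500 = 0.01200.

0.012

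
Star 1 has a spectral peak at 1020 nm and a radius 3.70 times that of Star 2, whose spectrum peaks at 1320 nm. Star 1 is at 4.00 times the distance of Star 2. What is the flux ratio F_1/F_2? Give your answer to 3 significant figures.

Wien's law: T_1/T_2 = λ_2/λ_1 = 1320/1020 = 1.294.
L_1/L_2 = (R_1/R_2)²(T_1/T_2)⁴ = (3.70)²(1.294)⁴ = 38.40.
F_1/F_2 = (L_1/L_2)/(d_1/d_2)² = 38.40/(4.00)² = 2.400.

2.40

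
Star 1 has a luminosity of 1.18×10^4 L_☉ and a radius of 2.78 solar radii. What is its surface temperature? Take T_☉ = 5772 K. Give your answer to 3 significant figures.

T/T_☉ = (L/L_☉)^(1/4) / (R/R_☉)^(1/2)
T = 5772 × (1.18×10^4)^(1/4) / √(2.78) = 5772 × 10.42 / 1.667 = 3.608×10^4 K.

3.61×10^4 K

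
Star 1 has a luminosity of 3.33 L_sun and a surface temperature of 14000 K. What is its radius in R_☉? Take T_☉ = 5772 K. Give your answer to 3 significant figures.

0.310 R_☉

R/R_☉ = √(L/L_☉) / (T/T_☉)² = √(3.33) / (2.426)²
       = 1.825 / 5.883 = 0.3102.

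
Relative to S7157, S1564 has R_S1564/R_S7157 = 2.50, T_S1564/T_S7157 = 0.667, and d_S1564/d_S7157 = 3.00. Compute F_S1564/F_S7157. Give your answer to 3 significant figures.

0.137

L_S1564/L_S7157 = (R_S1564/R_S7157)²(T_S1564/T_S7157)⁴ = (2.50)² × (0.667)⁴ = 1.237.
F_S1564/F_S7157 = (L_S1564/L_S7157)/(d_S1564/d_S7157)² = 1.237 / (3.00)² = 0.1374.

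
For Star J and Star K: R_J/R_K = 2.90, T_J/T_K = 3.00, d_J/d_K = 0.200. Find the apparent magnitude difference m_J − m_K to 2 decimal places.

-10.58

L_J/L_K = (2.90)²(3.00)⁴ = 681.2.
F_J/F_K = (L_J/L_K)/(d_J/d_K)² = 681.2/0.04000 = 1.703×10^4.
m_J − m_K = −2.5 log₁₀(1.703×10^4) = -10.58.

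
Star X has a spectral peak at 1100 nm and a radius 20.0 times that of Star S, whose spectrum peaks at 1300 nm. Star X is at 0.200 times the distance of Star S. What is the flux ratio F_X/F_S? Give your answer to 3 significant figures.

Wien's law: T_X/T_S = λ_S/λ_X = 1300/1100 = 1.182.
L_X/L_S = (R_X/R_S)²(T_X/T_S)⁴ = (20.0)²(1.182)⁴ = 780.3.
F_X/F_S = (L_X/L_S)/(d_X/d_S)² = 780.3/(0.200)² = 1.951×10^4.

1.95×10^4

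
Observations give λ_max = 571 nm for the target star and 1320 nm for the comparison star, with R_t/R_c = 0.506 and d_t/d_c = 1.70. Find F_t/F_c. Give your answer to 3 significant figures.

2.53

Wien's law: T_t/T_c = λ_c/λ_t = 1320/571 = 2.312.
L_t/L_c = (R_t/R_c)²(T_t/T_c)⁴ = (0.506)²(2.312)⁴ = 7.312.
F_t/F_c = (L_t/L_c)/(d_t/d_c)² = 7.312/(1.70)² = 2.530.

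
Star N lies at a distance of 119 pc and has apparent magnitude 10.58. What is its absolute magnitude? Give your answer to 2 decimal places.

M = m − 5 log₁₀(d/10 pc) = 10.58 − 5 log₁₀(119/10)
  = 10.58 − 5 × 1.076 = 10.58 − 5.38 = 5.20.

5.20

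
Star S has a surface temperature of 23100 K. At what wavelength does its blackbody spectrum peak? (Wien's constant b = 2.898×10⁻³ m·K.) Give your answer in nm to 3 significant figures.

125 nm

λ_max = b/T = 2.898×10⁻³ / 23100 = 1.25×10^-7 m = 125.5 nm.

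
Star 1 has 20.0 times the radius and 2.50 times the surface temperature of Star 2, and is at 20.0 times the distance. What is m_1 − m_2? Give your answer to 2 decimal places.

L_1/L_2 = (20.0)²(2.50)⁴ = 1.562×10^4.
F_1/F_2 = (L_1/L_2)/(d_1/d_2)² = 1.562×10^4/400.0 = 39.06.
m_1 − m_2 = −2.5 log₁₀(39.06) = -3.98.

-3.98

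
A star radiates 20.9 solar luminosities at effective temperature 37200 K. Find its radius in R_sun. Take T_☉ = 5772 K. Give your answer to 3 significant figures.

R/R_☉ = √(L/L_☉) / (T/T_☉)² = √(20.9) / (6.445)²
       = 4.572 / 41.54 = 0.1101.

0.110 R_sun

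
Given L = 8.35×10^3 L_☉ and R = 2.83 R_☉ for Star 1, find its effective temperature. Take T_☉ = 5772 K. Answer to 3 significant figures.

3.28×10^4 K

T/T_☉ = (L/L_☉)^(1/4) / (R/R_☉)^(1/2)
T = 5772 × (8.35×10^3)^(1/4) / √(2.83) = 5772 × 9.559 / 1.682 = 3.280×10^4 K.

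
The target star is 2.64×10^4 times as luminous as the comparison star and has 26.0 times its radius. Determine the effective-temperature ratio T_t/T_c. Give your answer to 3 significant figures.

L ∝ R²T⁴ gives T ∝ (L/R²)^(1/4), so
T_t/T_c = (2.64×10^4 / 26.0²)^(1/4) = (39.05)^(1/4) = 2.500.

2.50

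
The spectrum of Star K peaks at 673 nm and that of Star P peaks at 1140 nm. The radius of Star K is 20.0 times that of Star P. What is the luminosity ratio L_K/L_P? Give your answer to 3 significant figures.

3.29×10^3

Wien's law gives T ∝ 1/λ_max, so T_K/T_P = λ_P/λ_K = 1140/673 = 1.694.
Then L ∝ R²T⁴ gives L_K/L_P = (20.0)² × (1.694)⁴ = 400.0 × 8.233 = 3293.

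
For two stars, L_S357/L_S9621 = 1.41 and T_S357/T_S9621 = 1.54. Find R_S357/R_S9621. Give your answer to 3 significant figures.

L ∝ R²T⁴ gives R ∝ √L / T², so
R_S357/R_S9621 = √(1.41) / (1.54)² = 1.187 / 2.372 = 0.5007.

0.501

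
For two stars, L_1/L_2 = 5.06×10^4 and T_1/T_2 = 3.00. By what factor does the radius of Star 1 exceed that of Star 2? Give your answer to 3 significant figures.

L ∝ R²T⁴ gives R ∝ √L / T², so
R_1/R_2 = √(5.06×10^4) / (3.00)² = 224.9 / 9.000 = 24.99.

25.0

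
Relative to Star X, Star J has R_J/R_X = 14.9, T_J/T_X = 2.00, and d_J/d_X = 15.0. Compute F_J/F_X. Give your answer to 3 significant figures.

L_J/L_X = (R_J/R_X)²(T_J/T_X)⁴ = (14.9)² × (2.00)⁴ = 3552.
F_J/F_X = (L_J/L_X)/(d_J/d_X)² = 3552 / (15.0)² = 15.79.

15.8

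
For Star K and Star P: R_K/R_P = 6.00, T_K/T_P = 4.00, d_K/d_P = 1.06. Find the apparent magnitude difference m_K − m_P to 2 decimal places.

L_K/L_P = (6.00)²(4.00)⁴ = 9216.
F_K/F_P = (L_K/L_P)/(d_K/d_P)² = 9216/1.124 = 8202.
m_K − m_P = −2.5 log₁₀(8202) = -9.78.

-9.78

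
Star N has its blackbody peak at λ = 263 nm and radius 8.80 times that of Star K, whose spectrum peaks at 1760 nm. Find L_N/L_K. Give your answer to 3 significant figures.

1.55×10^5

Wien's law gives T ∝ 1/λ_max, so T_N/T_K = λ_K/λ_N = 1760/263 = 6.692.
Then L ∝ R²T⁴ gives L_N/L_K = (8.80)² × (6.692)⁴ = 77.44 × 2006 = 1.553×10^5.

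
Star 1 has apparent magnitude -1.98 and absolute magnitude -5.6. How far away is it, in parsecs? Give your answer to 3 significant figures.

m − M = 5 log₁₀(d/10 pc)
-1.98 − (-5.6) = 3.62 = 5 log₁₀(d/10)
d = 10 × 10^(3.62/5) = 10 × 10^0.724 = 52.97 pc.

53.0 pc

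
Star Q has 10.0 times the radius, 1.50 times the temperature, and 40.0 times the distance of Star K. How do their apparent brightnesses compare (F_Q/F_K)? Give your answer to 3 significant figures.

0.316

L_Q/L_K = (R_Q/R_K)²(T_Q/T_K)⁴ = (10.0)² × (1.50)⁴ = 506.2.
F_Q/F_K = (L_Q/L_K)/(d_Q/d_K)² = 506.2 / (40.0)² = 0.3164.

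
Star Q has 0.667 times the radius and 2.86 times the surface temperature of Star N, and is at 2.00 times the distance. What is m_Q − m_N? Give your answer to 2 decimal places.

-2.18

L_Q/L_N = (0.667)²(2.86)⁴ = 29.77.
F_Q/F_N = (L_Q/L_N)/(d_Q/d_N)² = 29.77/4.000 = 7.441.
m_Q − m_N = −2.5 log₁₀(7.441) = -2.18.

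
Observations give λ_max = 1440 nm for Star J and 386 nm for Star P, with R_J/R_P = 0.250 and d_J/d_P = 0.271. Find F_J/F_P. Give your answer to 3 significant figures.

0.00439

Wien's law: T_J/T_P = λ_P/λ_J = 386/1440 = 0.2681.
L_J/L_P = (R_J/R_P)²(T_J/T_P)⁴ = (0.250)²(0.2681)⁴ = 3.227×10^-4.
F_J/F_P = (L_J/L_P)/(d_J/d_P)² = 3.227×10^-4/(0.271)² = 0.004394.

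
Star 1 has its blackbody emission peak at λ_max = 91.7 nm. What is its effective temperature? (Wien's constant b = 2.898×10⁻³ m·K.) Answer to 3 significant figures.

T = b/λ_max = 2.898×10⁻³ / (91.7×10⁻⁹) = 3.160×10^4 K.

3.16×10^4 K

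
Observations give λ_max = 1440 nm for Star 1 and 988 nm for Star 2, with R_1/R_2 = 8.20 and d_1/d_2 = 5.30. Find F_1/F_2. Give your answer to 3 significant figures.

Wien's law: T_1/T_2 = λ_2/λ_1 = 988/1440 = 0.6861.
L_1/L_2 = (R_1/R_2)²(T_1/T_2)⁴ = (8.20)²(0.6861)⁴ = 14.90.
F_1/F_2 = (L_1/L_2)/(d_1/d_2)² = 14.90/(5.30)² = 0.5305.

0.530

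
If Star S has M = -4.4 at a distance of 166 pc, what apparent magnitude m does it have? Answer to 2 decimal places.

m = M + 5 log₁₀(d/10 pc) = -4.4 + 5 log₁₀(166/10)
  = -4.4 + 5 × 1.220 = -4.4 + 6.10 = 1.70.

1.70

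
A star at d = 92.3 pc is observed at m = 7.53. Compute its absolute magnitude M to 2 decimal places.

2.70

M = m − 5 log₁₀(d/10 pc) = 7.53 − 5 log₁₀(92.3/10)
  = 7.53 − 5 × 0.965 = 7.53 − 4.83 = 2.70.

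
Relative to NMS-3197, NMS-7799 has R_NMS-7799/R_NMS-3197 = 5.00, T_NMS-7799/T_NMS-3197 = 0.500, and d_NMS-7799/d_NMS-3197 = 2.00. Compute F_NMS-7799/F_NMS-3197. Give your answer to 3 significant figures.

L_NMS-7799/L_NMS-3197 = (R_NMS-7799/R_NMS-3197)²(T_NMS-7799/T_NMS-3197)⁴ = (5.00)² × (0.500)⁴ = 1.562.
F_NMS-7799/F_NMS-3197 = (L_NMS-7799/L_NMS-3197)/(d_NMS-7799/d_NMS-3197)² = 1.562 / (2.00)² = 0.3906.

0.391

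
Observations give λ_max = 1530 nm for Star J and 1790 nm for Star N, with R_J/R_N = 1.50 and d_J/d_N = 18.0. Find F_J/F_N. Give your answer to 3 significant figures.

Wien's law: T_J/T_N = λ_N/λ_J = 1790/1530 = 1.170.
L_J/L_N = (R_J/R_N)²(T_J/T_N)⁴ = (1.50)²(1.170)⁴ = 4.215.
F_J/F_N = (L_J/L_N)/(d_J/d_N)² = 4.215/(18.0)² = 0.01301.

0.0130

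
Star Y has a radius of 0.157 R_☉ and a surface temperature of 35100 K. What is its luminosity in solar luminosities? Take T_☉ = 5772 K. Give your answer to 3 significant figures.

33.7 solar luminosities

L/L_☉ = (R/R_☉)² (T/T_☉)⁴ = (0.157)² × (35100/5772)⁴
       = 0.02465 × (6.081)⁴ = 0.02465 × 1367 = 33.71.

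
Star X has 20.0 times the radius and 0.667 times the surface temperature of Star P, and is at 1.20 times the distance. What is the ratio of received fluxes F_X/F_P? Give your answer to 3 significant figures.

55.0

L_X/L_P = (R_X/R_P)²(T_X/T_P)⁴ = (20.0)² × (0.667)⁴ = 79.17.
F_X/F_P = (L_X/L_P)/(d_X/d_P)² = 79.17 / (1.20)² = 54.98.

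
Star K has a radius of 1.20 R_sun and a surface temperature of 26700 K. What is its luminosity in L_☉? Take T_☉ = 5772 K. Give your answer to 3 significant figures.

L/L_☉ = (R/R_☉)² (T/T_☉)⁴ = (1.20)² × (26700/5772)⁴
       = 1.440 × (4.626)⁴ = 1.440 × 457.9 = 659.3.

659 L_☉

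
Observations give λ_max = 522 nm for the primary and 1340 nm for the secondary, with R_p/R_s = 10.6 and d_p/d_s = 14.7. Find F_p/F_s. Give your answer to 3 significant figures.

Wien's law: T_p/T_s = λ_s/λ_p = 1340/522 = 2.567.
L_p/L_s = (R_p/R_s)²(T_p/T_s)⁴ = (10.6)²(2.567)⁴ = 4879.
F_p/F_s = (L_p/L_s)/(d_p/d_s)² = 4879/(14.7)² = 22.58.

22.6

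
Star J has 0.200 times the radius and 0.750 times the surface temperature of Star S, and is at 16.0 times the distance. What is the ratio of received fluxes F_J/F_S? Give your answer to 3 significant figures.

4.94×10^-5

L_J/L_S = (R_J/R_S)²(T_J/T_S)⁴ = (0.200)² × (0.750)⁴ = 0.01266.
F_J/F_S = (L_J/L_S)/(d_J/d_S)² = 0.01266 / (16.0)² = 4.944×10^-5.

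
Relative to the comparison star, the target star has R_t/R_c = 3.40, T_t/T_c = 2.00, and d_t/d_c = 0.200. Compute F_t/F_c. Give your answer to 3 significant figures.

L_t/L_c = (R_t/R_c)²(T_t/T_c)⁴ = (3.40)² × (2.00)⁴ = 185.0.
F_t/F_c = (L_t/L_c)/(d_t/d_c)² = 185.0 / (0.200)² = 4624.

4.62×10^3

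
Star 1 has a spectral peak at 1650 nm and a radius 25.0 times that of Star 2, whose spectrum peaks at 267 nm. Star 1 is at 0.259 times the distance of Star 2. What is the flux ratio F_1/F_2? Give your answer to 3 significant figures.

Wien's law: T_1/T_2 = λ_2/λ_1 = 267/1650 = 0.1618.
L_1/L_2 = (R_1/R_2)²(T_1/T_2)⁴ = (25.0)²(0.1618)⁴ = 0.4285.
F_1/F_2 = (L_1/L_2)/(d_1/d_2)² = 0.4285/(0.259)² = 6.388.

6.39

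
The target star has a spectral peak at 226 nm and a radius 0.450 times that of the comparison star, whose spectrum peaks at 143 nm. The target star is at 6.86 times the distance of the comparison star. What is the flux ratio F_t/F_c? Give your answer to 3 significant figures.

Wien's law: T_t/T_c = λ_c/λ_t = 143/226 = 0.6327.
L_t/L_c = (R_t/R_c)²(T_t/T_c)⁴ = (0.450)²(0.6327)⁴ = 0.03246.
F_t/F_c = (L_t/L_c)/(d_t/d_c)² = 0.03246/(6.86)² = 6.897×10^-4.

6.90×10^-4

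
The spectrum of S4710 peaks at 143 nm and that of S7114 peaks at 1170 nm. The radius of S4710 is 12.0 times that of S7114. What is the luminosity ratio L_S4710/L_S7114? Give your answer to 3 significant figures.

6.45×10^5

Wien's law gives T ∝ 1/λ_max, so T_S4710/T_S7114 = λ_S7114/λ_S4710 = 1170/143 = 8.182.
Then L ∝ R²T⁴ gives L_S4710/L_S7114 = (12.0)² × (8.182)⁴ = 144.0 × 4481 = 6.453×10^5.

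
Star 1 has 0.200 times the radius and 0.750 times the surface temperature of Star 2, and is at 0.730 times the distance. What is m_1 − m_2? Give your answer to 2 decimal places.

4.06

L_1/L_2 = (0.200)²(0.750)⁴ = 0.01266.
F_1/F_2 = (L_1/L_2)/(d_1/d_2)² = 0.01266/0.5329 = 0.02375.
m_1 − m_2 = −2.5 log₁₀(0.02375) = 4.06.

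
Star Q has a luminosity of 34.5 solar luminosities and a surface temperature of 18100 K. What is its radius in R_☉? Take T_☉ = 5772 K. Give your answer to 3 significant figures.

R/R_☉ = √(L/L_☉) / (T/T_☉)² = √(34.5) / (3.136)²
       = 5.874 / 9.833 = 0.5973.

0.597 R_☉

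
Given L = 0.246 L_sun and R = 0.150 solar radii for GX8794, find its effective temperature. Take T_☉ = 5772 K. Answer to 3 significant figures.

T/T_☉ = (L/L_☉)^(1/4) / (R/R_☉)^(1/2)
T = 5772 × (0.246)^(1/4) / √(0.150) = 5772 × 0.7043 / 0.3873 = 1.050×10^4 K.

1.05×10^4 K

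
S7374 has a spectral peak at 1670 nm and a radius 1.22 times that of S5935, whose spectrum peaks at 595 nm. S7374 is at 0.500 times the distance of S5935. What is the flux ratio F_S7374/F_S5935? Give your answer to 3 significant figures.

Wien's law: T_S7374/T_S5935 = λ_S5935/λ_S7374 = 595/1670 = 0.3563.
L_S7374/L_S5935 = (R_S7374/R_S5935)²(T_S7374/T_S5935)⁴ = (1.22)²(0.3563)⁴ = 0.02398.
F_S7374/F_S5935 = (L_S7374/L_S5935)/(d_S7374/d_S5935)² = 0.02398/(0.500)² = 0.09594.

0.0959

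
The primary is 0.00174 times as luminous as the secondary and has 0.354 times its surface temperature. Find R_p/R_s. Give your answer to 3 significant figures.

L ∝ R²T⁴ gives R ∝ √L / T², so
R_p/R_s = √(0.00174) / (0.354)² = 0.04171 / 0.1253 = 0.3329.

0.333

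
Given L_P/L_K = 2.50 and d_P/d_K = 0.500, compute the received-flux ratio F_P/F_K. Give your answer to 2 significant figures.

10

F = L/(4πd²), so F_P/F_K = (L_P/L_K) / (d_P/d_K)²
= 2.50 / (0.500)² = 2.50 / 0.2500 = 10.00.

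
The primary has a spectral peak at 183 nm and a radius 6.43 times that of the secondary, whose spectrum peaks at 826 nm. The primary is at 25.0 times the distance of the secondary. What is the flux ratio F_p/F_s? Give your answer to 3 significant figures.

Wien's law: T_p/T_s = λ_s/λ_p = 826/183 = 4.514.
L_p/L_s = (R_p/R_s)²(T_p/T_s)⁴ = (6.43)²(4.514)⁴ = 1.716×10^4.
F_p/F_s = (L_p/L_s)/(d_p/d_s)² = 1.716×10^4/(25.0)² = 27.46.

27.5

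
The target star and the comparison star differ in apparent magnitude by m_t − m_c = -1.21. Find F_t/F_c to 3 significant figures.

F_t/F_c = 10^(−(m_t − m_c)/2.5) = 10^(1.21/2.5) = 10^0.484 = 3.048.

3.05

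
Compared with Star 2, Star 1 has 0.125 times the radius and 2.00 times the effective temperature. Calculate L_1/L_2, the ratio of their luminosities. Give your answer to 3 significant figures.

0.250

From the Stefan–Boltzmann law, L ∝ R²T⁴, so
L_1/L_2 = (R_1/R_2)² (T_1/T_2)⁴ = (0.125)² × (2.00)⁴ = 0.01562 × 16.00 = 0.2500.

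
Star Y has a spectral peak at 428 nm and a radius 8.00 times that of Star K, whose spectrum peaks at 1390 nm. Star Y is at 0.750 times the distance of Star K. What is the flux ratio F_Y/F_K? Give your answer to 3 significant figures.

1.27×10^4

Wien's law: T_Y/T_K = λ_K/λ_Y = 1390/428 = 3.248.
L_Y/L_K = (R_Y/R_K)²(T_Y/T_K)⁴ = (8.00)²(3.248)⁴ = 7120.
F_Y/F_K = (L_Y/L_K)/(d_Y/d_K)² = 7120/(0.750)² = 1.266×10^4.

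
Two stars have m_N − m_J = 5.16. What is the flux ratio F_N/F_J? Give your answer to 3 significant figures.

F_N/F_J = 10^(−(m_N − m_J)/2.5) = 10^(-5.16/2.5) = 10^-2.064 = 0.008630.

0.00863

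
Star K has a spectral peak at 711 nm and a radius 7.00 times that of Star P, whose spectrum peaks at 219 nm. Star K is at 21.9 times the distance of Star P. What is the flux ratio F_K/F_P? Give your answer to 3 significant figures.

Wien's law: T_K/T_P = λ_P/λ_K = 219/711 = 0.3080.
L_K/L_P = (R_K/R_P)²(T_K/T_P)⁴ = (7.00)²(0.3080)⁴ = 0.4411.
F_K/F_P = (L_K/L_P)/(d_K/d_P)² = 0.4411/(21.9)² = 9.196×10^-4.

9.20×10^-4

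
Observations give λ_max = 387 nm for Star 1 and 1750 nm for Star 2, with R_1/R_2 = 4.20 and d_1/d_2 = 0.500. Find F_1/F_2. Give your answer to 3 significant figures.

Wien's law: T_1/T_2 = λ_2/λ_1 = 1750/387 = 4.522.
L_1/L_2 = (R_1/R_2)²(T_1/T_2)⁴ = (4.20)²(4.522)⁴ = 7376.
F_1/F_2 = (L_1/L_2)/(d_1/d_2)² = 7376/(0.500)² = 2.950×10^4.

2.95×10^4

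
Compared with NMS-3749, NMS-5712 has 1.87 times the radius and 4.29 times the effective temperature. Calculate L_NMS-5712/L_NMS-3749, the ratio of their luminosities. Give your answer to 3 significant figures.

1.18×10^3

From the Stefan–Boltzmann law, L ∝ R²T⁴, so
L_NMS-5712/L_NMS-3749 = (R_NMS-5712/R_NMS-3749)² (T_NMS-5712/T_NMS-3749)⁴ = (1.87)² × (4.29)⁴ = 3.497 × 338.7 = 1184.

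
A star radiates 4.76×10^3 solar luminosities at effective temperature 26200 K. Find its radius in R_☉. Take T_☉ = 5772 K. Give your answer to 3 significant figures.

3.35 R_☉

R/R_☉ = √(L/L_☉) / (T/T_☉)² = √(4.76×10^3) / (4.539)²
       = 68.99 / 20.60 = 3.349.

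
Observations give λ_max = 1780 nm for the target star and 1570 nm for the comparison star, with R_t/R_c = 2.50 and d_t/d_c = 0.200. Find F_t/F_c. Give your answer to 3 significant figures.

94.6

Wien's law: T_t/T_c = λ_c/λ_t = 1570/1780 = 0.8820.
L_t/L_c = (R_t/R_c)²(T_t/T_c)⁴ = (2.50)²(0.8820)⁴ = 3.783.
F_t/F_c = (L_t/L_c)/(d_t/d_c)² = 3.783/(0.200)² = 94.57.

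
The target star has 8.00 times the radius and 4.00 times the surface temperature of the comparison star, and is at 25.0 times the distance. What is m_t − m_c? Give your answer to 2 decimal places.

-3.55

L_t/L_c = (8.00)²(4.00)⁴ = 1.638×10^4.
F_t/F_c = (L_t/L_c)/(d_t/d_c)² = 1.638×10^4/625.0 = 26.21.
m_t − m_c = −2.5 log₁₀(26.21) = -3.55.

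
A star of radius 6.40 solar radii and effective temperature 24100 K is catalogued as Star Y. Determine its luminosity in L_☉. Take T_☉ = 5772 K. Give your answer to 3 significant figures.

1.24×10^4 L_☉

L/L_☉ = (R/R_☉)² (T/T_☉)⁴ = (6.40)² × (24100/5772)⁴
       = 40.96 × (4.175)⁴ = 40.96 × 303.9 = 1.245×10^4.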